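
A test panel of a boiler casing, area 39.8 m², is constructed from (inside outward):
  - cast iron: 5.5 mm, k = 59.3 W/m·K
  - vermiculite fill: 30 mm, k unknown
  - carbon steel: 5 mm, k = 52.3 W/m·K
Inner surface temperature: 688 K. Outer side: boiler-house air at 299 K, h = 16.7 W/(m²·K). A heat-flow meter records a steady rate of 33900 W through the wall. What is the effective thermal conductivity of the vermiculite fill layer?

k ≈ 0.0756 W/(m·K)

Treating each layer as a thermal resistance in series:
R_cast iron = L/(kA) = 0.0055/(59.3×39.8) = 2.33×10^-6 K/W
R_carbon steel = L/(kA) = 0.005/(52.3×39.8) = 2.402×10^-6 K/W
R_outer film = 1/(h_o·A) = 1/(16.7×39.8) = 0.001505 K/W
Sum of known resistances R_other = 0.001509 K/W
Total R = ΔT/Q = 389/33900 = 0.01147 K/W
R_vermiculite fill = R_total − R_other = 0.009966 K/W
k = L/(R·A) = 0.03/(0.009966×39.8)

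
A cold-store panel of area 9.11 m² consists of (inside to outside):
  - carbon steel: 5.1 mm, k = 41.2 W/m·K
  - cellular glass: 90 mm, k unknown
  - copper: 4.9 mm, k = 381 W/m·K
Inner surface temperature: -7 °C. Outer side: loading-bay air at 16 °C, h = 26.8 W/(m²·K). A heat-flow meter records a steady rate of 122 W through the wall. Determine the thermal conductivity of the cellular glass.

Treating each layer as a thermal resistance in series:
R_carbon steel = L/(kA) = 0.0051/(41.2×9.11) = 1.359×10^-5 K/W
R_copper = L/(kA) = 0.0049/(381×9.11) = 1.412×10^-6 K/W
R_outer film = 1/(h_o·A) = 1/(26.8×9.11) = 0.004096 K/W
Sum of known resistances R_other = 0.004111 K/W
Total R = ΔT/Q = 23/122 = 0.1885 K/W
R_cellular glass = R_total − R_other = 0.1844 K/W
k = L/(R·A) = 0.09/(0.1844×9.11)

k ≈ 0.0536 W/(m·K)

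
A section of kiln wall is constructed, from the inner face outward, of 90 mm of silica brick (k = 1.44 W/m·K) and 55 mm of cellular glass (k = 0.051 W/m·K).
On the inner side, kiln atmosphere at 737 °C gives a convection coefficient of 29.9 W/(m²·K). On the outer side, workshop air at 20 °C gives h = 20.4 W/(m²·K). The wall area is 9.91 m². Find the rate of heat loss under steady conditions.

Q ≈ 5810 W

Thermal resistances in series:
R_inner film = 1/(h_i·A) = 1/(29.9×9.91) = 0.003375 K/W
R_silica brick = L/(kA) = 0.09/(1.44×9.91) = 0.006307 K/W
R_cellular glass = L/(kA) = 0.055/(0.051×9.91) = 0.1088 K/W
R_outer film = 1/(h_o·A) = 1/(20.4×9.91) = 0.004946 K/W
R_total = 0.1235 K/W
Q = ΔT / R_total = 717 / 0.1235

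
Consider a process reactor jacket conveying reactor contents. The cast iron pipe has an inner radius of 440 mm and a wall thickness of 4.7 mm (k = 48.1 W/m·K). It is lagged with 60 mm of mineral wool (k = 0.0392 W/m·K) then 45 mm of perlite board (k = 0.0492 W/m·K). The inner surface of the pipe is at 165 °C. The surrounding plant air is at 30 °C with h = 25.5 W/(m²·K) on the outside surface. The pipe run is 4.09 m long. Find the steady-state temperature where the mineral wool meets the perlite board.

Radial resistances (cylindrical: R_cond = ln(r_o/r_i)/(2πkL), R_conv = 1/(h·2πrL)):
R_cast iron pipe wall = ln(444.7/440)/(2π×48.1×4.09) = 8.596×10^-6 K/W
R_mineral wool = ln(504.7/444.7)/(2π×0.0392×4.09) = 0.1256 K/W
R_perlite board = ln(549.7/504.7)/(2π×0.0492×4.09) = 0.06755 K/W
R_outer film = 1/(h_o·2πr_oL) = 1/(25.5×2π×0.5497×4.09) = 0.002776 K/W
R_total = 0.196 K/W
Q = ΔT/R_total = 135/0.196
Q = 689 W
T_interface = T_inner − Q·ΣR(inner→interface) = 165 − 689×0.1256

T ≈ 78.4 °C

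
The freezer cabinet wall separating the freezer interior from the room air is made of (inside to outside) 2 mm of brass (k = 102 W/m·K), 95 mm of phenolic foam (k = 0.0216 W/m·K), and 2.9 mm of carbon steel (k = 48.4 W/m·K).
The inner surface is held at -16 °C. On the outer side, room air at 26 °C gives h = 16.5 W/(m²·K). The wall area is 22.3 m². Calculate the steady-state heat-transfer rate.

Treating each layer as a thermal resistance in series:
R_brass = L/(kA) = 0.002/(102×22.3) = 8.793×10^-7 K/W
R_phenolic foam = L/(kA) = 0.095/(0.0216×22.3) = 0.1972 K/W
R_carbon steel = L/(kA) = 0.0029/(48.4×22.3) = 2.687×10^-6 K/W
R_outer film = 1/(h_o·A) = 1/(16.5×22.3) = 0.002718 K/W
R_total = 0.1999 K/W
Q = ΔT / R_total = 42 / 0.1999

Q ≈ 210 W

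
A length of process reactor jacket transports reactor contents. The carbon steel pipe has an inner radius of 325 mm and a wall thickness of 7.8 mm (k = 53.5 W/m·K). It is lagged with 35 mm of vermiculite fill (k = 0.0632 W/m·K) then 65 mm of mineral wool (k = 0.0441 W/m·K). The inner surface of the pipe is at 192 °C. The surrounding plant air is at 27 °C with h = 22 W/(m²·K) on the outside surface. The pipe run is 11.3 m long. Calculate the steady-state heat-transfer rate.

Q ≈ 2180 W

Radial resistances (cylindrical: R_cond = ln(r_o/r_i)/(2πkL), R_conv = 1/(h·2πrL)):
R_carbon steel pipe wall = ln(332.8/325)/(2π×53.5×11.3) = 6.244×10^-6 K/W
R_vermiculite fill = ln(367.8/332.8)/(2π×0.0632×11.3) = 0.02229 K/W
R_mineral wool = ln(432.8/367.8)/(2π×0.0441×11.3) = 0.05197 K/W
R_outer film = 1/(h_o·2πr_oL) = 1/(22×2π×0.4328×11.3) = 0.001479 K/W
R_total = 0.07574 K/W
Q = ΔT/R_total = 165/0.07574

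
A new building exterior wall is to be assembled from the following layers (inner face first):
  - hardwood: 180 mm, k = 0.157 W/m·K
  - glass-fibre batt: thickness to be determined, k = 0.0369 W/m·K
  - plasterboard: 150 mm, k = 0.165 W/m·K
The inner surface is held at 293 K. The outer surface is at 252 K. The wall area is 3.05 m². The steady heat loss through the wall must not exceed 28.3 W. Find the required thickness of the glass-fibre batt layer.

L ≈ 87.2 mm

Series thermal resistances:
R_hardwood = L/(kA) = 0.18/(0.157×3.05) = 0.3759 K/W
R_plasterboard = L/(kA) = 0.15/(0.165×3.05) = 0.2981 K/W
Sum of the known resistances R_other = 0.674 K/W
Required total resistance R_tot = ΔT/Q_allow = 41/28.3 = 1.449 K/W
R_glass-fibre batt = R_tot − R_other = 0.7748 K/W
L = R·k·A = 0.7748×0.0369×3.05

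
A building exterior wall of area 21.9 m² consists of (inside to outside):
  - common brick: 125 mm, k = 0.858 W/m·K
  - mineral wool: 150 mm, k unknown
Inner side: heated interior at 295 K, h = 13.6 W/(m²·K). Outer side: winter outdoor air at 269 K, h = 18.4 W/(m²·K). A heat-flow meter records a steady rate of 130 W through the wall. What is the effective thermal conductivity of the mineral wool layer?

k ≈ 0.0365 W/(m·K)

Using the resistance-network approach (series):
R_inner film = 1/(h_i·A) = 1/(13.6×21.9) = 0.003358 K/W
R_common brick = L/(kA) = 0.125/(0.858×21.9) = 0.006652 K/W
R_outer film = 1/(h_o·A) = 1/(18.4×21.9) = 0.002482 K/W
Sum of known resistances R_other = 0.01249 K/W
Total R = ΔT/Q = 26/130 = 0.2 K/W
R_mineral wool = R_total − R_other = 0.1875 K/W
k = L/(R·A) = 0.15/(0.1875×21.9)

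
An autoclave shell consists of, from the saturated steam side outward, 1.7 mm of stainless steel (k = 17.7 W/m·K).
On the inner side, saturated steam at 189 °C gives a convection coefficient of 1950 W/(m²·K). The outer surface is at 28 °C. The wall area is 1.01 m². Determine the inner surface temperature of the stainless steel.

T ≈ 53.4 °C

Using the resistance-network approach (series):
R_inner film = 1/(h_i·A) = 1/(1950×1.01) = 5.077×10^-4 K/W
R_stainless steel = L/(kA) = 0.0017/(17.7×1.01) = 9.509×10^-5 K/W
R_total = 6.028×10^-4 K/W;  Q = ΔT/R_total = 161/6.028×10^-4 = 267100 W
T_interface = T_inner − Q·ΣR(inner→interface) = 189 − 267000×5.077×10^-4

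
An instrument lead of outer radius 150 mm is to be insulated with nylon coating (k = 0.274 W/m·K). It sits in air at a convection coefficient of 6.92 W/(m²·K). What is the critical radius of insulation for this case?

For a cylinder r_cr = k/h = 0.274/6.92
r_cr = 39.6 mm; since the bare radius (150 mm) is above r_cr, any added insulation will reduce heat loss.

r_cr ≈ 39.6 mm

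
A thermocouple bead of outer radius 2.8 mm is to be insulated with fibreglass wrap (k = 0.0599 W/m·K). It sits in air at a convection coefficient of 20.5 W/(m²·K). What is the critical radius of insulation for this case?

For a sphere r_cr = 2k/h = 2×0.0599/20.5
r_cr = 5.84 mm; since the bare radius (2.8 mm) is below r_cr, adding a thin layer of insulation will *increase* heat loss.

r_cr ≈ 5.84 mm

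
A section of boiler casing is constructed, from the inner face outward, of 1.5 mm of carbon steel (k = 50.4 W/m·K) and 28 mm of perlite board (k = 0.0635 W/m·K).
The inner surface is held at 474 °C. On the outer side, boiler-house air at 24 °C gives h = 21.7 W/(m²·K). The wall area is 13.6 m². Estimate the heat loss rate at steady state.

Q ≈ 12600 W

Series thermal resistances:
R_carbon steel = L/(kA) = 0.0015/(50.4×13.6) = 2.188×10^-6 K/W
R_perlite board = L/(kA) = 0.028/(0.0635×13.6) = 0.03242 K/W
R_outer film = 1/(h_o·A) = 1/(21.7×13.6) = 0.003388 K/W
R_total = 0.03581 K/W
Q = ΔT / R_total = 450 / 0.03581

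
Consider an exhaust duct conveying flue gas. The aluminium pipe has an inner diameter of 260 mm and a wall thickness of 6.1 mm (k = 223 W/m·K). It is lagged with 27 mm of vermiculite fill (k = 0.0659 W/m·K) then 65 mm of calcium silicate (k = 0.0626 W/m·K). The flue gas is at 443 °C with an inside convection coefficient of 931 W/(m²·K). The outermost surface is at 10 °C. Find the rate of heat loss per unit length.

Treating each annulus and film as a series resistance:
R_inner film = 1/(h_i·2πr₁L) = 1/(931×2π×0.13×1) = 0.001315 K/W
R_aluminium pipe wall = ln(136.1/130)/(2π×223×1) = 3.273×10^-5 K/W
R_vermiculite fill = ln(163.1/136.1)/(2π×0.0659×1) = 0.4371 K/W
R_calcium silicate = ln(228.1/163.1)/(2π×0.0626×1) = 0.8528 K/W
R_total = 1.291 K/W
Q = ΔT/R_total = 433/1.291

q′ ≈ 335 W/m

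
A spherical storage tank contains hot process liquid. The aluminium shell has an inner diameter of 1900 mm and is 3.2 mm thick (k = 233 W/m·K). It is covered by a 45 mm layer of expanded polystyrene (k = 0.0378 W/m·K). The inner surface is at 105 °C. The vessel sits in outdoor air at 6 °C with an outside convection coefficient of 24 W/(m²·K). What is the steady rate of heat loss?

Q ≈ 962 W

Each spherical layer contributes R = (1/r_i − 1/r_o)/(4πk):
R_aluminium shell = (1/0.95 − 1/0.9532)/(4π×233) = 1.207×10^-6 K/W
R_expanded polystyrene = (1/0.9532 − 1/0.9982)/(4π×0.0378) = 0.09957 K/W
R_outer film = 1/(h·4πr_o²) = 1/(24×4π×0.9982²) = 0.003328 K/W
R_total = 0.1029 K/W
Q = ΔT/R_total = 99/0.1029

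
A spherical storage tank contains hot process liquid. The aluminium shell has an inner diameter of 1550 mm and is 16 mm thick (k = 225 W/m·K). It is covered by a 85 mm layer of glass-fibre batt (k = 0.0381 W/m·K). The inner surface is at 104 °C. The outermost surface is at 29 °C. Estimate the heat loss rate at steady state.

Each spherical layer contributes R = (1/r_i − 1/r_o)/(4πk):
R_aluminium shell = (1/0.775 − 1/0.791)/(4π×225) = 9.231×10^-6 K/W
R_glass-fibre batt = (1/0.791 − 1/0.876)/(4π×0.0381) = 0.2562 K/W
R_total = 0.2562 K/W
Q = ΔT/R_total = 75/0.2562

Q ≈ 293 W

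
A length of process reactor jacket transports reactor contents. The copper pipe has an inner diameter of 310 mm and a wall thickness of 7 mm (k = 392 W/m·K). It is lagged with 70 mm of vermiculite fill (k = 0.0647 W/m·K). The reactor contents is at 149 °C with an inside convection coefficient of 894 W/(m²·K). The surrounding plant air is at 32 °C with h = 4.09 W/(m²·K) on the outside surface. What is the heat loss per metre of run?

q′ ≈ 111 W/m

Cylindrical conduction, so R = ln(r₂/r₁)/(2πkL) per layer, in series:
R_inner film = 1/(h_i·2πr₁L) = 1/(894×2π×0.155×1) = 0.001149 K/W
R_copper pipe wall = ln(162/155)/(2π×392×1) = 1.793×10^-5 K/W
R_vermiculite fill = ln(232/162)/(2π×0.0647×1) = 0.8834 K/W
R_outer film = 1/(h_o·2πr_oL) = 1/(4.09×2π×0.232×1) = 0.1677 K/W
R_total = 1.052 K/W
Q = ΔT/R_total = 117/1.052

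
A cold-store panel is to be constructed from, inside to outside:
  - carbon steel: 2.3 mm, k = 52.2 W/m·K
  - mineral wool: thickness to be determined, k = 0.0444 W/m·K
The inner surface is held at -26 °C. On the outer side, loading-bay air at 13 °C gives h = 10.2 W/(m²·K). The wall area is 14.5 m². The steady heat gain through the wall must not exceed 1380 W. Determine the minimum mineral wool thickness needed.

Thermal resistances in series:
R_carbon steel = L/(kA) = 0.0023/(52.2×14.5) = 3.039×10^-6 K/W
R_outer film = 1/(h_o·A) = 1/(10.2×14.5) = 0.006761 K/W
Sum of the known resistances R_other = 0.006764 K/W
Required total resistance R_tot = ΔT/Q_allow = 39/1380 = 0.02826 K/W
R_mineral wool = R_tot − R_other = 0.0215 K/W
L = R·k·A = 0.0215×0.0444×14.5

L ≈ 13.8 mm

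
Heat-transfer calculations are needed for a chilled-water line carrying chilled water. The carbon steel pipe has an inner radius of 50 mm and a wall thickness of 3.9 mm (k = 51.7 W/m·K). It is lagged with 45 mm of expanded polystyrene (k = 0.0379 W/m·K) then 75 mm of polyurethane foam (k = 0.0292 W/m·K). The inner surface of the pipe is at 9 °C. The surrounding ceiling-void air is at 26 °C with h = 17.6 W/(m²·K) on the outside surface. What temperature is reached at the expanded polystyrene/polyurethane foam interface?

Treating each annulus and film as a series resistance:
R_carbon steel pipe wall = ln(53.9/50)/(2π×51.7×1) = 2.312×10^-4 K/W
R_expanded polystyrene = ln(98.9/53.9)/(2π×0.0379×1) = 2.549 K/W
R_polyurethane foam = ln(173.9/98.9)/(2π×0.0292×1) = 3.076 K/W
R_outer film = 1/(h_o·2πr_oL) = 1/(17.6×2π×0.1739×1) = 0.052 K/W
R_total = 5.677 K/W
Q = ΔT/R_total = 17/5.677
Q = 2.99 W/m
T_interface = T_inner + Q·ΣR(inner→interface) = 9 + 2.99×2.549

T ≈ 16.6 °C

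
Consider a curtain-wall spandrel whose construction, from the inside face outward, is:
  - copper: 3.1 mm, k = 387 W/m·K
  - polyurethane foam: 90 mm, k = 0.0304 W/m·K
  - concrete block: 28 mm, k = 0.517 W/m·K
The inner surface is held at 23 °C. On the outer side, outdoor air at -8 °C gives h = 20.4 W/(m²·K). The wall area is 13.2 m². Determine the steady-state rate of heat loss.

Q ≈ 134 W

Model the wall as resistances in series:
R_copper = L/(kA) = 0.0031/(387×13.2) = 6.068×10^-7 K/W
R_polyurethane foam = L/(kA) = 0.09/(0.0304×13.2) = 0.2243 K/W
R_concrete block = L/(kA) = 0.028/(0.517×13.2) = 0.004103 K/W
R_outer film = 1/(h_o·A) = 1/(20.4×13.2) = 0.003714 K/W
R_total = 0.2321 K/W
Q = ΔT / R_total = 31 / 0.2321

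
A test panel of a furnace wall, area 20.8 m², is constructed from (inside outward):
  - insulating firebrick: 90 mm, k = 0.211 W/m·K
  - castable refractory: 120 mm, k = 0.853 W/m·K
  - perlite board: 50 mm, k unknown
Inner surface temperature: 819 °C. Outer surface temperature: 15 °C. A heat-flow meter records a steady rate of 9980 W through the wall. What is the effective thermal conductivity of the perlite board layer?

Treating each layer as a thermal resistance in series:
R_insulating firebrick = L/(kA) = 0.09/(0.211×20.8) = 0.02051 K/W
R_castable refractory = L/(kA) = 0.12/(0.853×20.8) = 0.006763 K/W
Sum of known resistances R_other = 0.02727 K/W
Total R = ΔT/Q = 804/9980 = 0.08056 K/W
R_perlite board = R_total − R_other = 0.05329 K/W
k = L/(R·A) = 0.05/(0.05329×20.8)

k ≈ 0.0451 W/(m·K)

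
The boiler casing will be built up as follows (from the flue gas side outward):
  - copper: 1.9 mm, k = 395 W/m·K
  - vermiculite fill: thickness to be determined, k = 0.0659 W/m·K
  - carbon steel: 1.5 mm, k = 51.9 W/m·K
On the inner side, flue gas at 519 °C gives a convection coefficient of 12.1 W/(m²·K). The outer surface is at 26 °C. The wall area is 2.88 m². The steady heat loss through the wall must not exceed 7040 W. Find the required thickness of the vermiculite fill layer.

L ≈ 7.84 mm

Treating each layer as a thermal resistance in series:
R_inner film = 1/(h_i·A) = 1/(12.1×2.88) = 0.0287 K/W
R_copper = L/(kA) = 0.0019/(395×2.88) = 1.67×10^-6 K/W
R_carbon steel = L/(kA) = 0.0015/(51.9×2.88) = 1.004×10^-5 K/W
Sum of the known resistances R_other = 0.02871 K/W
Required total resistance R_tot = ΔT/Q_allow = 493/7040 = 0.07003 K/W
R_vermiculite fill = R_tot − R_other = 0.04132 K/W
L = R·k·A = 0.04132×0.0659×2.88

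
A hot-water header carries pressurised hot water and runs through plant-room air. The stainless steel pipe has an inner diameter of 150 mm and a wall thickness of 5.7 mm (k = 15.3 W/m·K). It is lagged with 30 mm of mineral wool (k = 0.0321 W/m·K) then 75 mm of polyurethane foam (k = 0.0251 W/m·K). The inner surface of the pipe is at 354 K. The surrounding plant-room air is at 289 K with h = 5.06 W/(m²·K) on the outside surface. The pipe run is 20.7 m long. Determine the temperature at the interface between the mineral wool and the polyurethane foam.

For a radial system each layer contributes R = ln(r_out/r_in)/(2πkL); films add R = 1/(hA).
R_stainless steel pipe wall = ln(80.7/75)/(2π×15.3×20.7) = 3.681×10^-5 K/W
R_mineral wool = ln(110.7/80.7)/(2π×0.0321×20.7) = 0.07571 K/W
R_polyurethane foam = ln(185.7/110.7)/(2π×0.0251×20.7) = 0.1585 K/W
R_outer film = 1/(h_o·2πr_oL) = 1/(5.06×2π×0.1857×20.7) = 0.008183 K/W
R_total = 0.2424 K/W
Q = ΔT/R_total = 65/0.2424
Q = 268 W
T_interface = T_inner − Q·ΣR(inner→interface) = 354 − 268×0.07575

T ≈ 334 K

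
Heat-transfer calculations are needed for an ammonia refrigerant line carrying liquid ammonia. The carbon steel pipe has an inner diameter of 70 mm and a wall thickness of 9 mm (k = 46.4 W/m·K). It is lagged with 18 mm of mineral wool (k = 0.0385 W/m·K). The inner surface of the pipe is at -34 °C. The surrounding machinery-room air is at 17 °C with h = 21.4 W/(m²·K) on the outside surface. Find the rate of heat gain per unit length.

Treating each annulus and film as a series resistance:
R_carbon steel pipe wall = ln(44/35)/(2π×46.4×1) = 7.849×10^-4 K/W
R_mineral wool = ln(62/44)/(2π×0.0385×1) = 1.418 K/W
R_outer film = 1/(h_o·2πr_oL) = 1/(21.4×2π×0.062×1) = 0.12 K/W
R_total = 1.538 K/W
Q = ΔT/R_total = 51/1.538

q′ ≈ 33.2 W/m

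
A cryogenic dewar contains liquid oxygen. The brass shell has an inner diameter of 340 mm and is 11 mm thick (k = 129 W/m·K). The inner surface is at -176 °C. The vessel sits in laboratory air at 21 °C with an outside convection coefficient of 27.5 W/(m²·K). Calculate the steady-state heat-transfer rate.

Q ≈ 2220 W

Radial (spherical) resistances in series:
R_brass shell = (1/0.17 − 1/0.181)/(4π×129) = 2.205×10^-4 K/W
R_outer film = 1/(h·4πr_o²) = 1/(27.5×4π×0.181²) = 0.08833 K/W
R_total = 0.08855 K/W
Q = ΔT/R_total = 197/0.08855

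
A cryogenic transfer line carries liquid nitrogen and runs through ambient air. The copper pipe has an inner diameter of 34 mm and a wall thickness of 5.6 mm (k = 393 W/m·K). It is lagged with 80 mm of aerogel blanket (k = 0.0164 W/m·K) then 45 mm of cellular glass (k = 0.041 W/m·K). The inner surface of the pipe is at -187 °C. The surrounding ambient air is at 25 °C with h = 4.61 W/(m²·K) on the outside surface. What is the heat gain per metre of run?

q′ ≈ 13 W/m

Per-layer cylindrical resistances, series-summed:
R_copper pipe wall = ln(22.6/17)/(2π×393×1) = 1.153×10^-4 K/W
R_aerogel blanket = ln(102.6/22.6)/(2π×0.0164×1) = 14.68 K/W
R_cellular glass = ln(147.6/102.6)/(2π×0.041×1) = 1.412 K/W
R_outer film = 1/(h_o·2πr_oL) = 1/(4.61×2π×0.1476×1) = 0.2339 K/W
R_total = 16.33 K/W
Q = ΔT/R_total = 212/16.33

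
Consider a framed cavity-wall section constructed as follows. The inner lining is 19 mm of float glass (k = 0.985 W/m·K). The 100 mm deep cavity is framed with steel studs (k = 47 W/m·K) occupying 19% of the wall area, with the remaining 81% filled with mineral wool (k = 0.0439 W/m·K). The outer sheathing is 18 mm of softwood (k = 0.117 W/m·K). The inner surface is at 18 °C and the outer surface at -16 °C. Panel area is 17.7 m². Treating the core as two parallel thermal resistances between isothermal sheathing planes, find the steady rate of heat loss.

Sheathing layers in series; stud and cavity paths in parallel between them.
R_inner = 0.019/(0.985×17.7) = 0.00109 K/W
R_stud  = 0.1/(47×0.19×17.7) = 6.327×10^-4 K/W
R_cav   = 0.1/(0.0439×0.81×17.7) = 0.1589 K/W
1/R_core = 1/R_stud + 1/R_cav → R_core = 6.302×10^-4 K/W
R_outer = 0.018/(0.117×17.7) = 0.008692 K/W
R_total = 0.01041 K/W
Q = ΔT/R_total = 34/0.01041

Q ≈ 3270 W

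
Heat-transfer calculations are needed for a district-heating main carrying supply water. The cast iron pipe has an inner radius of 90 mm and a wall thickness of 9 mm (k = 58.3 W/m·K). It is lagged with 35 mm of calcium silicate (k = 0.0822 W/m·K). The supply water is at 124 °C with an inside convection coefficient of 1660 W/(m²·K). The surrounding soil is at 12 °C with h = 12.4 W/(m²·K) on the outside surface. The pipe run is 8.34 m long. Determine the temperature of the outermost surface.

Per-layer cylindrical resistances, series-summed:
R_inner film = 1/(h_i·2πr₁L) = 1/(1660×2π×0.09×8.34) = 1.277×10^-4 K/W
R_cast iron pipe wall = ln(99/90)/(2π×58.3×8.34) = 3.12×10^-5 K/W
R_calcium silicate = ln(134/99)/(2π×0.0822×8.34) = 0.07028 K/W
R_outer film = 1/(h_o·2πr_oL) = 1/(12.4×2π×0.134×8.34) = 0.01148 K/W
R_total = 0.08192 K/W
Q = ΔT/R_total = 112/0.08192
Q = 1370 W
T_interface = T_inner − Q·ΣR(inner→interface) = 124 − 1370×0.07044

T ≈ 27.7 °C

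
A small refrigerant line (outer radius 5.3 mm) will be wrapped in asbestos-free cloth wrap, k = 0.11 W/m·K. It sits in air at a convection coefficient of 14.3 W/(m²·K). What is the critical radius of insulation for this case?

r_cr ≈ 7.69 mm

For a cylinder r_cr = k/h = 0.11/14.3
r_cr = 7.69 mm; since the bare radius (5.3 mm) is below r_cr, adding a thin layer of insulation will *increase* heat loss.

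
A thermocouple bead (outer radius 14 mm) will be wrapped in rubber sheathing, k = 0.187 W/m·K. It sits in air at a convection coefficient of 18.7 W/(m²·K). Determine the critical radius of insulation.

r_cr ≈ 20 mm

For a sphere r_cr = 2k/h = 2×0.187/18.7
r_cr = 20 mm; since the bare radius (14 mm) is below r_cr, adding a thin layer of insulation will *increase* heat loss.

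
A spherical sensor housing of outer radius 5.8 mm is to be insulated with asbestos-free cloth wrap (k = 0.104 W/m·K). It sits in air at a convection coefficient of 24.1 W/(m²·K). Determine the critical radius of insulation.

For a sphere r_cr = 2k/h = 2×0.104/24.1
r_cr = 8.63 mm; since the bare radius (5.8 mm) is below r_cr, adding a thin layer of insulation will *increase* heat loss.

r_cr ≈ 8.63 mm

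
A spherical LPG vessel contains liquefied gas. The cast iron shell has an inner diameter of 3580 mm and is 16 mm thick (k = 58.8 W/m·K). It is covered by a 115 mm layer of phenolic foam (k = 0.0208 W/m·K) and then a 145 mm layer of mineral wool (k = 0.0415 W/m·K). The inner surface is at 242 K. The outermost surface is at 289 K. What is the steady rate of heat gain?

Q ≈ 239 W

For a spherical shell R = (1/r₁ − 1/r₂)/(4πk); film R = 1/(h·4πr²). In series:
R_cast iron shell = (1/1.79 − 1/1.806)/(4π×58.8) = 6.698×10^-6 K/W
R_phenolic foam = (1/1.806 − 1/1.921)/(4π×0.0208) = 0.1268 K/W
R_mineral wool = (1/1.921 − 1/2.066)/(4π×0.0415) = 0.07006 K/W
R_total = 0.1969 K/W
Q = ΔT/R_total = 47/0.1969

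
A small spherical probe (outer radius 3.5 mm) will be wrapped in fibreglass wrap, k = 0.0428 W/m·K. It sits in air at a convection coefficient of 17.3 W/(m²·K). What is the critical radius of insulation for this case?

For a sphere r_cr = 2k/h = 2×0.0428/17.3
r_cr = 4.95 mm; since the bare radius (3.5 mm) is below r_cr, adding a thin layer of insulation will *increase* heat loss.

r_cr ≈ 4.95 mm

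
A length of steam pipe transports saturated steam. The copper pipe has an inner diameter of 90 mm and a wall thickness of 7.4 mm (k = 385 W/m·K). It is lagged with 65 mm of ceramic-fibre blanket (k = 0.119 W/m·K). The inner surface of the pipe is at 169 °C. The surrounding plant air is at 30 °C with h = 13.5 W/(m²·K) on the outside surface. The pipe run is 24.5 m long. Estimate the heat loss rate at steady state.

Per-layer cylindrical resistances, series-summed:
R_copper pipe wall = ln(52.4/45)/(2π×385×24.5) = 2.569×10^-6 K/W
R_ceramic-fibre blanket = ln(117.4/52.4)/(2π×0.119×24.5) = 0.04404 K/W
R_outer film = 1/(h_o·2πr_oL) = 1/(13.5×2π×0.1174×24.5) = 0.004099 K/W
R_total = 0.04814 K/W
Q = ΔT/R_total = 139/0.04814

Q ≈ 2890 W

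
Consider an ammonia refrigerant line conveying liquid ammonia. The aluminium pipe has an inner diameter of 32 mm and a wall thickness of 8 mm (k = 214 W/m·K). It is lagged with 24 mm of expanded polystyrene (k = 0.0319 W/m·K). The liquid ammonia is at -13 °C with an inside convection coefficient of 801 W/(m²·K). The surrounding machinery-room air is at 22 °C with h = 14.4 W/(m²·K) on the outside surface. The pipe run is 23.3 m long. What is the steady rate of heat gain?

Q ≈ 220 W

Cylindrical conduction, so R = ln(r₂/r₁)/(2πkL) per layer, in series:
R_inner film = 1/(h_i·2πr₁L) = 1/(801×2π×0.016×23.3) = 5.33×10^-4 K/W
R_aluminium pipe wall = ln(24/16)/(2π×214×23.3) = 1.294×10^-5 K/W
R_expanded polystyrene = ln(48/24)/(2π×0.0319×23.3) = 0.1484 K/W
R_outer film = 1/(h_o·2πr_oL) = 1/(14.4×2π×0.048×23.3) = 0.009882 K/W
R_total = 0.1589 K/W
Q = ΔT/R_total = 35/0.1589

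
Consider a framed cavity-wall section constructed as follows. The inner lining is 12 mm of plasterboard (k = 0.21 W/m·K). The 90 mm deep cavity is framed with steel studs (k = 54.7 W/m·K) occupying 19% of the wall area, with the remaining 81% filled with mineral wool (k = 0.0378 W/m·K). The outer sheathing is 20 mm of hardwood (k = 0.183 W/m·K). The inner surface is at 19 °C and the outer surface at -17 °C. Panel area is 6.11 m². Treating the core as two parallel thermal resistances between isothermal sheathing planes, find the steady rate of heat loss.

Sheathing layers in series; stud and cavity paths in parallel between them.
R_inner = 0.012/(0.21×6.11) = 0.009352 K/W
R_stud  = 0.09/(54.7×0.19×6.11) = 0.001417 K/W
R_cav   = 0.09/(0.0378×0.81×6.11) = 0.4811 K/W
1/R_core = 1/R_stud + 1/R_cav → R_core = 0.001413 K/W
R_outer = 0.02/(0.183×6.11) = 0.01789 K/W
R_total = 0.02865 K/W
Q = ΔT/R_total = 36/0.02865

Q ≈ 1260 W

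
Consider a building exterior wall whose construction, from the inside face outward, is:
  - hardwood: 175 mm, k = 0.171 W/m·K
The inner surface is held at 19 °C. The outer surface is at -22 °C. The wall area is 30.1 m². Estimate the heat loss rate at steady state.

Q ≈ 1210 W

Using the resistance-network approach (series):
R_hardwood = L/(kA) = 0.175/(0.171×30.1) = 0.034 K/W
R_total = 0.034 K/W
Q = ΔT / R_total = 41 / 0.034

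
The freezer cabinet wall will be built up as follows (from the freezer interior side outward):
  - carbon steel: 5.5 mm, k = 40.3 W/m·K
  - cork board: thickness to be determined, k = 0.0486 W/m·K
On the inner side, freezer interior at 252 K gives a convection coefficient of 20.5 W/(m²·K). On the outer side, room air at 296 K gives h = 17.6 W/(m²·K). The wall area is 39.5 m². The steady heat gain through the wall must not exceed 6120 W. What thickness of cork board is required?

L ≈ 8.66 mm

Thermal resistances in series:
R_inner film = 1/(h_i·A) = 1/(20.5×39.5) = 0.001235 K/W
R_carbon steel = L/(kA) = 0.0055/(40.3×39.5) = 3.455×10^-6 K/W
R_outer film = 1/(h_o·A) = 1/(17.6×39.5) = 0.001438 K/W
Sum of the known resistances R_other = 0.002677 K/W
Required total resistance R_tot = ΔT/Q_allow = 44/6120 = 0.00719 K/W
R_cork board = R_tot − R_other = 0.004513 K/W
L = R·k·A = 0.004513×0.0486×39.5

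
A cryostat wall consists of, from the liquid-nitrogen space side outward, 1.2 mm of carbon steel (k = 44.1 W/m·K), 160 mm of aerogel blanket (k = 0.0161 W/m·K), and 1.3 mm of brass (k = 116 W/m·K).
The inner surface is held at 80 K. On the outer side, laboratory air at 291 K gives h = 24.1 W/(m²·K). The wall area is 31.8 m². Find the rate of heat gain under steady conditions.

Q ≈ 672 W

Series thermal resistances:
R_carbon steel = L/(kA) = 0.0012/(44.1×31.8) = 8.557×10^-7 K/W
R_aerogel blanket = L/(kA) = 0.16/(0.0161×31.8) = 0.3125 K/W
R_brass = L/(kA) = 0.0013/(116×31.8) = 3.524×10^-7 K/W
R_outer film = 1/(h_o·A) = 1/(24.1×31.8) = 0.001305 K/W
R_total = 0.3138 K/W
Q = ΔT / R_total = 211 / 0.3138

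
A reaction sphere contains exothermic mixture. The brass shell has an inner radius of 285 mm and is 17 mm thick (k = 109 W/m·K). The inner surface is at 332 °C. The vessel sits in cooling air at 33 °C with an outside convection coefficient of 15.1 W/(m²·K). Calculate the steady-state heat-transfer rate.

Q ≈ 5160 W

Radial (spherical) resistances in series:
R_brass shell = (1/0.285 − 1/0.302)/(4π×109) = 1.442×10^-4 K/W
R_outer film = 1/(h·4πr_o²) = 1/(15.1×4π×0.302²) = 0.05778 K/W
R_total = 0.05793 K/W
Q = ΔT/R_total = 299/0.05793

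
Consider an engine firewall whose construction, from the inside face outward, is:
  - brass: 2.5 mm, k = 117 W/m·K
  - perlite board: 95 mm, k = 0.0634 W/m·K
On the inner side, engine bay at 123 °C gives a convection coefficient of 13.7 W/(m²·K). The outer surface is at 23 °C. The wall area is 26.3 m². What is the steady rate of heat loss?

Using the resistance-network approach (series):
R_inner film = 1/(h_i·A) = 1/(13.7×26.3) = 0.002775 K/W
R_brass = L/(kA) = 0.0025/(117×26.3) = 8.125×10^-7 K/W
R_perlite board = L/(kA) = 0.095/(0.0634×26.3) = 0.05697 K/W
R_total = 0.05975 K/W
Q = ΔT / R_total = 100 / 0.05975

Q ≈ 1670 W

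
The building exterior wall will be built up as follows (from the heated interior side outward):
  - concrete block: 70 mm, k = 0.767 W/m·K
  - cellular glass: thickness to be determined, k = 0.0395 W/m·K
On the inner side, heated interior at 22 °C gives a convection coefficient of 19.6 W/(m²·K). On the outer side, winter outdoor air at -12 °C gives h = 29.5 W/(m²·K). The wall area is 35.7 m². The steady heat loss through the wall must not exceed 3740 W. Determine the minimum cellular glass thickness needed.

L ≈ 5.86 mm

Using the resistance-network approach (series):
R_inner film = 1/(h_i·A) = 1/(19.6×35.7) = 0.001429 K/W
R_concrete block = L/(kA) = 0.07/(0.767×35.7) = 0.002556 K/W
R_outer film = 1/(h_o·A) = 1/(29.5×35.7) = 9.495×10^-4 K/W
Sum of the known resistances R_other = 0.004935 K/W
Required total resistance R_tot = ΔT/Q_allow = 34/3740 = 0.009091 K/W
R_cellular glass = R_tot − R_other = 0.004156 K/W
L = R·k·A = 0.004156×0.0395×35.7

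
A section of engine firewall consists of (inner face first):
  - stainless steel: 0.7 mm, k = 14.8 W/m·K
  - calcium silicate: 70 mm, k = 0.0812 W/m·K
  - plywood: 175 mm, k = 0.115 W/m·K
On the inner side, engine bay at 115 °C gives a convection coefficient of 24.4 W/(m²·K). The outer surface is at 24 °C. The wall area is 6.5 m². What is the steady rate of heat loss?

Treating each layer as a thermal resistance in series:
R_inner film = 1/(h_i·A) = 1/(24.4×6.5) = 0.006305 K/W
R_stainless steel = L/(kA) = 0.0007/(14.8×6.5) = 7.277×10^-6 K/W
R_calcium silicate = L/(kA) = 0.07/(0.0812×6.5) = 0.1326 K/W
R_plywood = L/(kA) = 0.175/(0.115×6.5) = 0.2341 K/W
R_total = 0.3731 K/W
Q = ΔT / R_total = 91 / 0.3731

Q ≈ 244 W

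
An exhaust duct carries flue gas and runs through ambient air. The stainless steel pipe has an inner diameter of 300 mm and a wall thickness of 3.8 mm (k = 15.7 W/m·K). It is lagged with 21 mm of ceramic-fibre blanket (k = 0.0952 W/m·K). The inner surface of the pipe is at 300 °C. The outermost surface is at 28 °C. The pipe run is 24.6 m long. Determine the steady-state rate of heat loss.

Cylindrical conduction, so R = ln(r₂/r₁)/(2πkL) per layer, in series:
R_stainless steel pipe wall = ln(153.8/150)/(2π×15.7×24.6) = 1.031×10^-5 K/W
R_ceramic-fibre blanket = ln(174.8/153.8)/(2π×0.0952×24.6) = 0.008698 K/W
R_total = 0.008708 K/W
Q = ΔT/R_total = 272/0.008708

Q ≈ 31200 W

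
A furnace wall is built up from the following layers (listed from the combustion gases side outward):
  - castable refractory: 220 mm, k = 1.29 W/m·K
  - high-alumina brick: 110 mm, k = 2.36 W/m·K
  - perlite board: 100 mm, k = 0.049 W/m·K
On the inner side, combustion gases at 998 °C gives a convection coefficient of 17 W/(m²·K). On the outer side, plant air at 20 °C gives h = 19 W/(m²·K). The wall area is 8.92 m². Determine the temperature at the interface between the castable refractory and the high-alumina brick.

T ≈ 903 °C

Model the wall as resistances in series:
R_inner film = 1/(h_i·A) = 1/(17×8.92) = 0.006595 K/W
R_castable refractory = L/(kA) = 0.22/(1.29×8.92) = 0.01912 K/W
R_high-alumina brick = L/(kA) = 0.11/(2.36×8.92) = 0.005225 K/W
R_perlite board = L/(kA) = 0.1/(0.049×8.92) = 0.2288 K/W
R_outer film = 1/(h_o·A) = 1/(19×8.92) = 0.0059 K/W
R_total = 0.2656 K/W;  Q = ΔT/R_total = 978/0.2656 = 3682 W
T_interface = T_inner − Q·ΣR(inner→interface) = 998 − 3680×0.02571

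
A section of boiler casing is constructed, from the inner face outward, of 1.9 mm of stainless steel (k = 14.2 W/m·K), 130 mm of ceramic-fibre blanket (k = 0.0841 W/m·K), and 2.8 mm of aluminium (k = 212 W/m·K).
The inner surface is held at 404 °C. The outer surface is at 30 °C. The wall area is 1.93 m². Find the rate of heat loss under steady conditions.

Q ≈ 467 W

Treating each layer as a thermal resistance in series:
R_stainless steel = L/(kA) = 0.0019/(14.2×1.93) = 6.933×10^-5 K/W
R_ceramic-fibre blanket = L/(kA) = 0.13/(0.0841×1.93) = 0.8009 K/W
R_aluminium = L/(kA) = 0.0028/(212×1.93) = 6.843×10^-6 K/W
R_total = 0.801 K/W
Q = ΔT / R_total = 374 / 0.801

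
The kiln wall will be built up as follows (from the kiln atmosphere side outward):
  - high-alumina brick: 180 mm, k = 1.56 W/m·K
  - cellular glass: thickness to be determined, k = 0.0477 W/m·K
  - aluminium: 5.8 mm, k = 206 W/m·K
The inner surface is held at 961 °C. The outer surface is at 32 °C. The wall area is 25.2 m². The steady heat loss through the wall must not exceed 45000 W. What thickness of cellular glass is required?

Model the wall as resistances in series:
R_high-alumina brick = L/(kA) = 0.18/(1.56×25.2) = 0.004579 K/W
R_aluminium = L/(kA) = 0.0058/(206×25.2) = 1.117×10^-6 K/W
Sum of the known resistances R_other = 0.00458 K/W
Required total resistance R_tot = ΔT/Q_allow = 929/45000 = 0.02064 K/W
R_cellular glass = R_tot − R_other = 0.01606 K/W
L = R·k·A = 0.01606×0.0477×25.2

L ≈ 19.3 mm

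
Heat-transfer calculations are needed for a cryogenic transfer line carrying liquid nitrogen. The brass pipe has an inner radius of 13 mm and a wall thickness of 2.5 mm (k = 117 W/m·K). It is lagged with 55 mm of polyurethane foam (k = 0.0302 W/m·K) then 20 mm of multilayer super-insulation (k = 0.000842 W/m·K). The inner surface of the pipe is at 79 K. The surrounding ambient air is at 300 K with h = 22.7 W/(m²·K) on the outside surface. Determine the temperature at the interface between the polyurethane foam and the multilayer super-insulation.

For a radial system each layer contributes R = ln(r_out/r_in)/(2πkL); films add R = 1/(hA).
R_brass pipe wall = ln(15.5/13)/(2π×117×1) = 2.393×10^-4 K/W
R_polyurethane foam = ln(70.5/15.5)/(2π×0.0302×1) = 7.983 K/W
R_multilayer super-insulation = ln(90.5/70.5)/(2π×0.000842×1) = 47.21 K/W
R_outer film = 1/(h_o·2πr_oL) = 1/(22.7×2π×0.0905×1) = 0.07747 K/W
R_total = 55.27 K/W
Q = ΔT/R_total = 221/55.27
Q = 4 W/m
T_interface = T_inner + Q·ΣR(inner→interface) = 79 + 4×7.983

T ≈ 111 K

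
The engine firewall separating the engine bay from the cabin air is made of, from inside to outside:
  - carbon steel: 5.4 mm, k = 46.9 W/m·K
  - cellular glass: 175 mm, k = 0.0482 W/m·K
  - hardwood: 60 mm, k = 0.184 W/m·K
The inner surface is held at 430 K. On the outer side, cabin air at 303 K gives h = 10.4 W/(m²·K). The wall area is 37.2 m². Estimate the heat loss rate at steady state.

Model the wall as resistances in series:
R_carbon steel = L/(kA) = 0.0054/(46.9×37.2) = 3.095×10^-6 K/W
R_cellular glass = L/(kA) = 0.175/(0.0482×37.2) = 0.0976 K/W
R_hardwood = L/(kA) = 0.06/(0.184×37.2) = 0.008766 K/W
R_outer film = 1/(h_o·A) = 1/(10.4×37.2) = 0.002585 K/W
R_total = 0.109 K/W
Q = ΔT / R_total = 127 / 0.109

Q ≈ 1170 W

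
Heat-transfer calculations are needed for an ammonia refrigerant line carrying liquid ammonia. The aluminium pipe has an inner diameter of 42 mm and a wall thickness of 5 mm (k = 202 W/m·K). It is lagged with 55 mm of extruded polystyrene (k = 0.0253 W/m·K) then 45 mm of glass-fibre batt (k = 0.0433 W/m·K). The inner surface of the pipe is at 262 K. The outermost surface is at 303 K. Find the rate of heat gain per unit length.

q′ ≈ 4.67 W/m

Treating each annulus and film as a series resistance:
R_aluminium pipe wall = ln(26/21)/(2π×202×1) = 1.683×10^-4 K/W
R_extruded polystyrene = ln(81/26)/(2π×0.0253×1) = 7.148 K/W
R_glass-fibre batt = ln(126/81)/(2π×0.0433×1) = 1.624 K/W
R_total = 8.773 K/W
Q = ΔT/R_total = 41/8.773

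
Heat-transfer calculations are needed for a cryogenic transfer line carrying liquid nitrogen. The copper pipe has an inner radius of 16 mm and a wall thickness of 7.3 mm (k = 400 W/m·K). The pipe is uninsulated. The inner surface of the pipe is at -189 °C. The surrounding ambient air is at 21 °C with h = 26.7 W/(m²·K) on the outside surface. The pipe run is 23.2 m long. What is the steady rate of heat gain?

Q ≈ 19000 W

Treating each annulus and film as a series resistance:
R_copper pipe wall = ln(23.3/16)/(2π×400×23.2) = 6.446×10^-6 K/W
R_outer film = 1/(h_o·2πr_oL) = 1/(26.7×2π×0.0233×23.2) = 0.01103 K/W
R_total = 0.01103 K/W
Q = ΔT/R_total = 210/0.01103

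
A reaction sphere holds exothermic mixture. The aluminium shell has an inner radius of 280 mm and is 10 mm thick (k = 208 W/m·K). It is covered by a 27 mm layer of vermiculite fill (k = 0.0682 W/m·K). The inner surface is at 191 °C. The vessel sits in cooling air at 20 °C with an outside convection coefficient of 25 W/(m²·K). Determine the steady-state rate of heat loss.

Q ≈ 457 W

Spherical conduction: R = (1/r_in − 1/r_out)/(4πk) per layer; series-sum.
R_aluminium shell = (1/0.28 − 1/0.29)/(4π×208) = 4.712×10^-5 K/W
R_vermiculite fill = (1/0.29 − 1/0.317)/(4π×0.0682) = 0.3427 K/W
R_outer film = 1/(h·4πr_o²) = 1/(25×4π×0.317²) = 0.03168 K/W
R_total = 0.3744 K/W
Q = ΔT/R_total = 171/0.3744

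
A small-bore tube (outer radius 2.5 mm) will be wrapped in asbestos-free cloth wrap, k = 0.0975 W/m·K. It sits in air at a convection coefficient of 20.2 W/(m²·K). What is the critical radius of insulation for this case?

For a cylinder r_cr = k/h = 0.0975/20.2
r_cr = 4.83 mm; since the bare radius (2.5 mm) is below r_cr, adding a thin layer of insulation will *increase* heat loss.

r_cr ≈ 4.83 mm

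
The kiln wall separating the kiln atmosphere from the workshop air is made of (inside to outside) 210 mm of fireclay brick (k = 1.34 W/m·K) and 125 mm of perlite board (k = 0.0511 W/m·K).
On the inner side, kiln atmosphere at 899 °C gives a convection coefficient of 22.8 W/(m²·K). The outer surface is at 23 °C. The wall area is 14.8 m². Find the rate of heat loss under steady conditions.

Series thermal resistances:
R_inner film = 1/(h_i·A) = 1/(22.8×14.8) = 0.002963 K/W
R_fireclay brick = L/(kA) = 0.21/(1.34×14.8) = 0.01059 K/W
R_perlite board = L/(kA) = 0.125/(0.0511×14.8) = 0.1653 K/W
R_total = 0.1788 K/W
Q = ΔT / R_total = 876 / 0.1788

Q ≈ 4900 W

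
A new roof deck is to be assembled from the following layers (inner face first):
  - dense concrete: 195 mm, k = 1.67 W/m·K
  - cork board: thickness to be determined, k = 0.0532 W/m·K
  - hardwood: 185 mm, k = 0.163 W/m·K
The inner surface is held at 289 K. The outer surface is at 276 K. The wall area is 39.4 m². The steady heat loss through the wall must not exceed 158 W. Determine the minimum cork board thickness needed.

L ≈ 106 mm

Model the wall as resistances in series:
R_dense concrete = L/(kA) = 0.195/(1.67×39.4) = 0.002964 K/W
R_hardwood = L/(kA) = 0.185/(0.163×39.4) = 0.02881 K/W
Sum of the known resistances R_other = 0.03177 K/W
Required total resistance R_tot = ΔT/Q_allow = 13/158 = 0.08228 K/W
R_cork board = R_tot − R_other = 0.05051 K/W
L = R·k·A = 0.05051×0.0532×39.4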